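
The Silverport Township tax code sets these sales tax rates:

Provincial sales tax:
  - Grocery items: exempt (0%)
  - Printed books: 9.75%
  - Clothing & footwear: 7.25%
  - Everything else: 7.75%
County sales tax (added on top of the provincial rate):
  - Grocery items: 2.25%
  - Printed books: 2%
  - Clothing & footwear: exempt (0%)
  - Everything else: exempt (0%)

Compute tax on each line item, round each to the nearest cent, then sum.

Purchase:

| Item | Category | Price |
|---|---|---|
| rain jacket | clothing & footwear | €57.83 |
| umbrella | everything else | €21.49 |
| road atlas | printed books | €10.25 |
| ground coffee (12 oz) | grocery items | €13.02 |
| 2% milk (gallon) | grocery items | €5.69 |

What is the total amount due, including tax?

Rain jacket €57.83: clothing & footwear → 7.25% + 0% county = 7.25% → €4.19
Umbrella €21.49: everything else → 7.75% + 0% county = 7.75% → €1.67
Road atlas €10.25: printed books → 9.75% + 2% county = 11.75% → €1.20
Ground coffee (12 oz) €13.02: grocery items → 0% + 2.25% county = 2.25% → €0.29
2% milk (gallon) €5.69: grocery items → 0% + 2.25% county = 2.25% → €0.13
Subtotal = €108.28; tax = €7.48; total due = €115.76

€115.76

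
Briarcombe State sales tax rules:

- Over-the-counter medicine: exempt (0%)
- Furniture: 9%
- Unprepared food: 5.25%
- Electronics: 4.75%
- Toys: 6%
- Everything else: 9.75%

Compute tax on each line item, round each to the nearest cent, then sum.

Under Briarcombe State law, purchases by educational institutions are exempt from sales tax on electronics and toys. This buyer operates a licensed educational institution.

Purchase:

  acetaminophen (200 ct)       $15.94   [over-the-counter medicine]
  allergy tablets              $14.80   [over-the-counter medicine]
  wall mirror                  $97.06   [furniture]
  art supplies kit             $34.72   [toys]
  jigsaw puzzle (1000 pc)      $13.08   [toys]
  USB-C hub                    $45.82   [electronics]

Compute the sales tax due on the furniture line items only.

Wall mirror $97.06: furniture → 9% → $8.74
Tax on furniture = $8.74

$8.74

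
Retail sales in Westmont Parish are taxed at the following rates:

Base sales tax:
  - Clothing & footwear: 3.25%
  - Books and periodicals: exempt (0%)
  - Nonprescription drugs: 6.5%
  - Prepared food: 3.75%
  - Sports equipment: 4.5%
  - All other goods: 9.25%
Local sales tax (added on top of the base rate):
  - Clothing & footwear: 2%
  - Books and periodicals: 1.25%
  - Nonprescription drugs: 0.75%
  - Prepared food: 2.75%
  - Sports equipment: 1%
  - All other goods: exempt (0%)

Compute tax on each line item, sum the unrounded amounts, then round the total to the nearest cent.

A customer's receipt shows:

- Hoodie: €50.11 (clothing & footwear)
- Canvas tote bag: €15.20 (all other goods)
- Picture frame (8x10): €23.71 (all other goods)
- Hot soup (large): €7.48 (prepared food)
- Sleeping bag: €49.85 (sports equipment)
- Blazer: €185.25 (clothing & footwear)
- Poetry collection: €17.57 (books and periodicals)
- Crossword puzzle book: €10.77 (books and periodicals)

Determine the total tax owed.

Hoodie €50.11: clothing & footwear → 3.25% + 2% local = 5.25% → €2.630775
Canvas tote bag €15.20: all other goods → 9.25% + 0% local = 9.25% → €1.406
Picture frame (8x10) €23.71: all other goods → 9.25% + 0% local = 9.25% → €2.193175
Hot soup (large) €7.48: prepared food → 3.75% + 2.75% local = 6.5% → €0.4862
Sleeping bag €49.85: sports equipment → 4.5% + 1% local = 5.5% → €2.74175
Blazer €185.25: clothing & footwear → 3.25% + 2% local = 5.25% → €9.725625
Poetry collection €17.57: books and periodicals → 0% + 1.25% local = 1.25% → €0.219625
Crossword puzzle book €10.77: books and periodicals → 0% + 1.25% local = 1.25% → €0.134625
Unrounded tax sum = €19.537775 → €19.54

€19.54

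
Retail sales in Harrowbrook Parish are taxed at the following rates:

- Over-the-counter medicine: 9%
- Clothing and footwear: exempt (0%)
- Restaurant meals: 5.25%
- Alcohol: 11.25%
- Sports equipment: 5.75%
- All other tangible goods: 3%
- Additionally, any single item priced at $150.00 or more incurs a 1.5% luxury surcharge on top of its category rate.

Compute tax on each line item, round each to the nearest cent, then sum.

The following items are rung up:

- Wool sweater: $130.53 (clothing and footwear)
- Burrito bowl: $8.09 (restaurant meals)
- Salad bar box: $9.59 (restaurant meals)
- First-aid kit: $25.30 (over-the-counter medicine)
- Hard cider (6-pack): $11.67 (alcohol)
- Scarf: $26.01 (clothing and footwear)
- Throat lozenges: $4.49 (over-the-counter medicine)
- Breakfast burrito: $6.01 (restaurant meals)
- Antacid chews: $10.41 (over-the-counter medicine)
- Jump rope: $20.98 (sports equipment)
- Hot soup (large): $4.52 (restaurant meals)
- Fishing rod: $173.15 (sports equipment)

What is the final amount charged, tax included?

$450.92

Wool sweater $130.53: clothing and footwear → 0% → $0.00
Burrito bowl $8.09: restaurant meals → 5.25% → $0.42
Salad bar box $9.59: restaurant meals → 5.25% → $0.50
First-aid kit $25.30: over-the-counter medicine → 9% → $2.28
Hard cider (6-pack) $11.67: alcohol → 11.25% → $1.31
Scarf $26.01: clothing and footwear → 0% → $0.00
Throat lozenges $4.49: over-the-counter medicine → 9% → $0.40
Breakfast burrito $6.01: restaurant meals → 5.25% → $0.32
Antacid chews $10.41: over-the-counter medicine → 9% → $0.94
Jump rope $20.98: sports equipment → 5.75% → $1.21
Hot soup (large) $4.52: restaurant meals → 5.25% → $0.24
Fishing rod $173.15: sports equipment → 5.75% + 1.5% surcharge = 7.25% → $12.55
Subtotal = $430.75; tax = $20.17; total due = $450.92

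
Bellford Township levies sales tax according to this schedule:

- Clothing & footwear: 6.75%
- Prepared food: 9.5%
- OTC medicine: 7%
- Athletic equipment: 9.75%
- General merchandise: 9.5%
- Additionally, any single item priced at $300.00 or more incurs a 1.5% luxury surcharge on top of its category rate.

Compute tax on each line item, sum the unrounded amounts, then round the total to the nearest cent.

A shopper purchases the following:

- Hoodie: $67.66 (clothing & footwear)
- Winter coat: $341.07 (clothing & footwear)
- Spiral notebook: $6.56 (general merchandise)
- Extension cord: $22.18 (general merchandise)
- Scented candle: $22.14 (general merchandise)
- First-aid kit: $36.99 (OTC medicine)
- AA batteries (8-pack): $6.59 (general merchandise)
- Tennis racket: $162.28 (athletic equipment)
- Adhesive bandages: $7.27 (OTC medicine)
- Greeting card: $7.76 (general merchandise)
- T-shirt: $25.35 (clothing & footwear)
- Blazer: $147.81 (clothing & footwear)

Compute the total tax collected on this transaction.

$69.51

Hoodie $67.66: clothing & footwear → 6.75% → $4.56705
Winter coat $341.07: clothing & footwear → 6.75% + 1.5% surcharge = 8.25% → $28.138275
Spiral notebook $6.56: general merchandise → 9.5% → $0.6232
Extension cord $22.18: general merchandise → 9.5% → $2.1071
Scented candle $22.14: general merchandise → 9.5% → $2.1033
First-aid kit $36.99: OTC medicine → 7% → $2.5893
AA batteries (8-pack) $6.59: general merchandise → 9.5% → $0.62605
Tennis racket $162.28: athletic equipment → 9.75% → $15.8223
Adhesive bandages $7.27: OTC medicine → 7% → $0.5089
Greeting card $7.76: general merchandise → 9.5% → $0.7372
T-shirt $25.35: clothing & footwear → 6.75% → $1.711125
Blazer $147.81: clothing & footwear → 6.75% → $9.977175
Unrounded tax sum = $69.510975 → $69.51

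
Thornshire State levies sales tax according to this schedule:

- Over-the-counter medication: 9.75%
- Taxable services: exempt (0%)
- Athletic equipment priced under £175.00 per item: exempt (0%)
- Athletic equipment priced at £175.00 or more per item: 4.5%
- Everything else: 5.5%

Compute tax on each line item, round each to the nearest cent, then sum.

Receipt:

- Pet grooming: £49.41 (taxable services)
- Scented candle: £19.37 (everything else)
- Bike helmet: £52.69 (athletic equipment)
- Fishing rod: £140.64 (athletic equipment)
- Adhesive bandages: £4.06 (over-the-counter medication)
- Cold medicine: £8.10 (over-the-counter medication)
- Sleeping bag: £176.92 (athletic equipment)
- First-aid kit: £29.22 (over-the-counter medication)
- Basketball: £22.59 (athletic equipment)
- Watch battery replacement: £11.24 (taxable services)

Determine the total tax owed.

£13.07

Pet grooming £49.41: taxable services → 0% → £0.00
Scented candle £19.37: everything else → 5.5% → £1.07
Bike helmet £52.69: athletic equipment, under £175.00 → 0% → £0.00
Fishing rod £140.64: athletic equipment, under £175.00 → 0% → £0.00
Adhesive bandages £4.06: over-the-counter medication → 9.75% → £0.40
Cold medicine £8.10: over-the-counter medication → 9.75% → £0.79
Sleeping bag £176.92: athletic equipment, £175.00 or more → 4.5% → £7.96
First-aid kit £29.22: over-the-counter medication → 9.75% → £2.85
Basketball £22.59: athletic equipment, under £175.00 → 0% → £0.00
Watch battery replacement £11.24: taxable services → 0% → £0.00
Total tax = £1.07 + £0.40 + £0.79 + £7.96 + £2.85 = £13.07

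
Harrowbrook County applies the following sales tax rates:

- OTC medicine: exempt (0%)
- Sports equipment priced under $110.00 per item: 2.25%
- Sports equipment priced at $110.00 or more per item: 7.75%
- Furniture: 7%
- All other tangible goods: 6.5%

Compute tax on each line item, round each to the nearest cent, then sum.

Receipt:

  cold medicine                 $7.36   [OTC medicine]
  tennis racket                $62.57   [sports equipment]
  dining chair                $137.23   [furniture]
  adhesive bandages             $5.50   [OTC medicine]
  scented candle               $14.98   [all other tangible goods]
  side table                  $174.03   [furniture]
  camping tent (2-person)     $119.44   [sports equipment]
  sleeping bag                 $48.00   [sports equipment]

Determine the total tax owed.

$34.51

Cold medicine $7.36: OTC medicine → 0% → $0.00
Tennis racket $62.57: sports equipment, under $110.00 → 2.25% → $1.41
Dining chair $137.23: furniture → 7% → $9.61
Adhesive bandages $5.50: OTC medicine → 0% → $0.00
Scented candle $14.98: all other tangible goods → 6.5% → $0.97
Side table $174.03: furniture → 7% → $12.18
Camping tent (2-person) $119.44: sports equipment, $110.00 or more → 7.75% → $9.26
Sleeping bag $48.00: sports equipment, under $110.00 → 2.25% → $1.08
Total tax = $1.41 + $9.61 + $0.97 + $12.18 + $9.26 + $1.08 = $34.51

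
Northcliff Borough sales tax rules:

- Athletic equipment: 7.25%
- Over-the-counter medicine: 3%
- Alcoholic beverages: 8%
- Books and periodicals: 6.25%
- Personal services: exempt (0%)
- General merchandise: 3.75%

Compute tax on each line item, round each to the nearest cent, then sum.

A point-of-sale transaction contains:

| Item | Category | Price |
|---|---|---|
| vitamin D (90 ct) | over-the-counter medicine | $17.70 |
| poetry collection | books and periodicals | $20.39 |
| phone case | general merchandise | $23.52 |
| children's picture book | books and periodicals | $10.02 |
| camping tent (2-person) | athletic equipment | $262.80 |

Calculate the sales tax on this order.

Vitamin D (90 ct) $17.70: over-the-counter medicine → 3% → $0.53
Poetry collection $20.39: books and periodicals → 6.25% → $1.27
Phone case $23.52: general merchandise → 3.75% → $0.88
Children's picture book $10.02: books and periodicals → 6.25% → $0.63
Camping tent (2-person) $262.80: athletic equipment → 7.25% → $19.05
Total tax = $0.53 + $1.27 + $0.88 + $0.63 + $19.05 = $22.36

$22.36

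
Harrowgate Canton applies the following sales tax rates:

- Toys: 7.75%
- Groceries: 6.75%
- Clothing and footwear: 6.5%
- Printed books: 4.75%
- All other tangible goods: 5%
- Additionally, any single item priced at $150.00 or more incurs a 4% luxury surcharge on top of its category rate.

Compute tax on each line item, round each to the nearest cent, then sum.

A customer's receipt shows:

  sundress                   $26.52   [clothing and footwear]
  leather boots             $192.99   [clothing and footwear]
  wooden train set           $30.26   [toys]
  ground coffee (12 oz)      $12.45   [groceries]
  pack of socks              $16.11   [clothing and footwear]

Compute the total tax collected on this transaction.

$26.22

Sundress $26.52: clothing and footwear → 6.5% → $1.72
Leather boots $192.99: clothing and footwear → 6.5% + 4% surcharge = 10.5% → $20.26
Wooden train set $30.26: toys → 7.75% → $2.35
Ground coffee (12 oz) $12.45: groceries → 6.75% → $0.84
Pack of socks $16.11: clothing and footwear → 6.5% → $1.05
Total tax = $1.72 + $20.26 + $2.35 + $0.84 + $1.05 = $26.22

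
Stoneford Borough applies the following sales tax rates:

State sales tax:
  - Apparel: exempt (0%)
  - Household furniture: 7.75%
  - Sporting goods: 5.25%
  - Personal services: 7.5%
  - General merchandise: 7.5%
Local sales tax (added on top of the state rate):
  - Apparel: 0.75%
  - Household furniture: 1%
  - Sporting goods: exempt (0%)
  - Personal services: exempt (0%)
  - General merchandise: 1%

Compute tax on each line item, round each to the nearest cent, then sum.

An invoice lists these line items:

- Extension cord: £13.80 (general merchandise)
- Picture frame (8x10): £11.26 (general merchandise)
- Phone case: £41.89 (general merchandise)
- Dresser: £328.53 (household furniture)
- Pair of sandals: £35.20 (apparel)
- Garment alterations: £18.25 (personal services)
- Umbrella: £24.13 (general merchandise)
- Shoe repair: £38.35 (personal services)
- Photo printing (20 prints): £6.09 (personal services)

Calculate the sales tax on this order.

£41.46

Extension cord £13.80: general merchandise → 7.5% + 1% local = 8.5% → £1.17
Picture frame (8x10) £11.26: general merchandise → 7.5% + 1% local = 8.5% → £0.96
Phone case £41.89: general merchandise → 7.5% + 1% local = 8.5% → £3.56
Dresser £328.53: household furniture → 7.75% + 1% local = 8.75% → £28.75
Pair of sandals £35.20: apparel → 0% + 0.75% local = 0.75% → £0.26
Garment alterations £18.25: personal services → 7.5% + 0% local = 7.5% → £1.37
Umbrella £24.13: general merchandise → 7.5% + 1% local = 8.5% → £2.05
Shoe repair £38.35: personal services → 7.5% + 0% local = 7.5% → £2.88
Photo printing (20 prints) £6.09: personal services → 7.5% + 0% local = 7.5% → £0.46
Total tax = £1.17 + £0.96 + £3.56 + £28.75 + £0.26 + £1.37 + £2.05 + £2.88 + £0.46 = £41.46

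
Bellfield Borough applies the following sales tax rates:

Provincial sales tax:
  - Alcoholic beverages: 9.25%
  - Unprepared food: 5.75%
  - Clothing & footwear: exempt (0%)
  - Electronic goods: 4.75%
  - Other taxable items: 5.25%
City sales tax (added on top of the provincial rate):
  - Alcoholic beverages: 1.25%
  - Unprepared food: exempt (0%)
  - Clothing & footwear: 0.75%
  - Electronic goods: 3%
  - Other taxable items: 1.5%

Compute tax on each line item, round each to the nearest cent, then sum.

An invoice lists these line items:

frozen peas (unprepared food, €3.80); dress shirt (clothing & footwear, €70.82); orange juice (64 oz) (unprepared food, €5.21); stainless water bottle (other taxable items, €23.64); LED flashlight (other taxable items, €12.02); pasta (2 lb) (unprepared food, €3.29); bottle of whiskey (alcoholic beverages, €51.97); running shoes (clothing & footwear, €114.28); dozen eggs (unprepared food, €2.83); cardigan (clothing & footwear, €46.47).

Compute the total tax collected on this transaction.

Frozen peas €3.80: unprepared food → 5.75% + 0% city = 5.75% → €0.22
Dress shirt €70.82: clothing & footwear → 0% + 0.75% city = 0.75% → €0.53
Orange juice (64 oz) €5.21: unprepared food → 5.75% + 0% city = 5.75% → €0.30
Stainless water bottle €23.64: other taxable items → 5.25% + 1.5% city = 6.75% → €1.60
LED flashlight €12.02: other taxable items → 5.25% + 1.5% city = 6.75% → €0.81
Pasta (2 lb) €3.29: unprepared food → 5.75% + 0% city = 5.75% → €0.19
Bottle of whiskey €51.97: alcoholic beverages → 9.25% + 1.25% city = 10.5% → €5.46
Running shoes €114.28: clothing & footwear → 0% + 0.75% city = 0.75% → €0.86
Dozen eggs €2.83: unprepared food → 5.75% + 0% city = 5.75% → €0.16
Cardigan €46.47: clothing & footwear → 0% + 0.75% city = 0.75% → €0.35
Total tax = €0.22 + €0.53 + €0.30 + €1.60 + €0.81 + €0.19 + €5.46 + €0.86 + €0.16 + €0.35 = €10.48

€10.48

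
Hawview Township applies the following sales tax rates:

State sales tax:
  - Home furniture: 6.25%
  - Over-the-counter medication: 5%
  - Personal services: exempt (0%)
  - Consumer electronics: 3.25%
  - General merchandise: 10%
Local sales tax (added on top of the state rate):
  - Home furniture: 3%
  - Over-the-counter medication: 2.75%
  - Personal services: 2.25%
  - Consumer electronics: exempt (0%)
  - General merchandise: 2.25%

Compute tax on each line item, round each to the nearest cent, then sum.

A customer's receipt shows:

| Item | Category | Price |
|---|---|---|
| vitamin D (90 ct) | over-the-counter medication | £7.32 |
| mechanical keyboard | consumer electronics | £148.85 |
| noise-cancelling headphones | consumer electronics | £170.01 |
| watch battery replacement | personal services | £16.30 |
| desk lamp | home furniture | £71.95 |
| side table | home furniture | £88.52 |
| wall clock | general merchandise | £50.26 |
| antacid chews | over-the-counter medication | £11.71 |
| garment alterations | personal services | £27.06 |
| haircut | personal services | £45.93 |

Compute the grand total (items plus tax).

£672.78

Vitamin D (90 ct) £7.32: over-the-counter medication → 5% + 2.75% local = 7.75% → £0.57
Mechanical keyboard £148.85: consumer electronics → 3.25% + 0% local = 3.25% → £4.84
Noise-cancelling headphones £170.01: consumer electronics → 3.25% + 0% local = 3.25% → £5.53
Watch battery replacement £16.30: personal services → 0% + 2.25% local = 2.25% → £0.37
Desk lamp £71.95: home furniture → 6.25% + 3% local = 9.25% → £6.66
Side table £88.52: home furniture → 6.25% + 3% local = 9.25% → £8.19
Wall clock £50.26: general merchandise → 10% + 2.25% local = 12.25% → £6.16
Antacid chews £11.71: over-the-counter medication → 5% + 2.75% local = 7.75% → £0.91
Garment alterations £27.06: personal services → 0% + 2.25% local = 2.25% → £0.61
Haircut £45.93: personal services → 0% + 2.25% local = 2.25% → £1.03
Subtotal = £637.91; tax = £34.87; total due = £672.78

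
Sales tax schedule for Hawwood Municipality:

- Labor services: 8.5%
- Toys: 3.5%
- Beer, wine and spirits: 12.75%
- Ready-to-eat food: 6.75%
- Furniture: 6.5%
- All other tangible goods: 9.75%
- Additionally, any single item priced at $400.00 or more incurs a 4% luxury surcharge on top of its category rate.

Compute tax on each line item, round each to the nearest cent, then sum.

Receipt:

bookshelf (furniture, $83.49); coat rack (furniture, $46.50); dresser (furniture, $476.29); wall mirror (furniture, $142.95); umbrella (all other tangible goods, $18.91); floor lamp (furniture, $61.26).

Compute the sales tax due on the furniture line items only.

$71.73

Bookshelf $83.49: furniture → 6.5% → $5.43
Coat rack $46.50: furniture → 6.5% → $3.02
Dresser $476.29: furniture → 6.5% + 4% surcharge = 10.5% → $50.01
Wall mirror $142.95: furniture → 6.5% → $9.29
Floor lamp $61.26: furniture → 6.5% → $3.98
Tax on furniture = $5.43 + $3.02 + $50.01 + $9.29 + $3.98 = $71.73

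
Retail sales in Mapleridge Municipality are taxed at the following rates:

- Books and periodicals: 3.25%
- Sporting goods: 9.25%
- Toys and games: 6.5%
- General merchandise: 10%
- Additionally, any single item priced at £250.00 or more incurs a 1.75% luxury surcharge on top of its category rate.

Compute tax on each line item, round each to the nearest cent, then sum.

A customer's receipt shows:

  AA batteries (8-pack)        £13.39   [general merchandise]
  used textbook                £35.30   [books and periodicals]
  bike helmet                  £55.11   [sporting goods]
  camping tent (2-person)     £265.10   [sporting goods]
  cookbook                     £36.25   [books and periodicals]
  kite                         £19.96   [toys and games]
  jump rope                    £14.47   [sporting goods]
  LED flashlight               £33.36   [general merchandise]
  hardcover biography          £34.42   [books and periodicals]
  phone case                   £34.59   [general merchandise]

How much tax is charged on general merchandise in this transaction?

AA batteries (8-pack) £13.39: general merchandise → 10% → £1.34
LED flashlight £33.36: general merchandise → 10% → £3.34
Phone case £34.59: general merchandise → 10% → £3.46
Tax on general merchandise = £1.34 + £3.34 + £3.46 = £8.14

£8.14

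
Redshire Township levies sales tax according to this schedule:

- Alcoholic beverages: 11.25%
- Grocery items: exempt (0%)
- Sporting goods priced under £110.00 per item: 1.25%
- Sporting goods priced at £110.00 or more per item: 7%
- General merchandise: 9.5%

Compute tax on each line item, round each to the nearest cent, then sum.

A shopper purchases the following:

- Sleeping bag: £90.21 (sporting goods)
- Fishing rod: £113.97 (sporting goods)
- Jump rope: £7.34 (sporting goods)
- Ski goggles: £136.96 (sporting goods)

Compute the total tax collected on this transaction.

Sleeping bag £90.21: sporting goods, under £110.00 → 1.25% → £1.13
Fishing rod £113.97: sporting goods, £110.00 or more → 7% → £7.98
Jump rope £7.34: sporting goods, under £110.00 → 1.25% → £0.09
Ski goggles £136.96: sporting goods, £110.00 or more → 7% → £9.59
Total tax = £1.13 + £7.98 + £0.09 + £9.59 = £18.79

£18.79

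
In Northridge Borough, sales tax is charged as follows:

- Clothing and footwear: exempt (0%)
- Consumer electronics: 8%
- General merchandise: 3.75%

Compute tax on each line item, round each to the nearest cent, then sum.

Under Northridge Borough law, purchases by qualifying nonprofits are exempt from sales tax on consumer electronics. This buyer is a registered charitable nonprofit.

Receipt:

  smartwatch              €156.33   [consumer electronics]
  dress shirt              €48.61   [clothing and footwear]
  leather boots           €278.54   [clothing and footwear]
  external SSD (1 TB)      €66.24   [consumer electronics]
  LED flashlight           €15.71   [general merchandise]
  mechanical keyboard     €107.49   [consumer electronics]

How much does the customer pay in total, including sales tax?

Smartwatch €156.33: consumer electronics, buyer-exempt → 0% → €0.00
Dress shirt €48.61: clothing and footwear → 0% → €0.00
Leather boots €278.54: clothing and footwear → 0% → €0.00
External SSD (1 TB) €66.24: consumer electronics, buyer-exempt → 0% → €0.00
LED flashlight €15.71: general merchandise → 3.75% → €0.59
Mechanical keyboard €107.49: consumer electronics, buyer-exempt → 0% → €0.00
Subtotal = €672.92; tax = €0.59; total due = €673.51

€673.51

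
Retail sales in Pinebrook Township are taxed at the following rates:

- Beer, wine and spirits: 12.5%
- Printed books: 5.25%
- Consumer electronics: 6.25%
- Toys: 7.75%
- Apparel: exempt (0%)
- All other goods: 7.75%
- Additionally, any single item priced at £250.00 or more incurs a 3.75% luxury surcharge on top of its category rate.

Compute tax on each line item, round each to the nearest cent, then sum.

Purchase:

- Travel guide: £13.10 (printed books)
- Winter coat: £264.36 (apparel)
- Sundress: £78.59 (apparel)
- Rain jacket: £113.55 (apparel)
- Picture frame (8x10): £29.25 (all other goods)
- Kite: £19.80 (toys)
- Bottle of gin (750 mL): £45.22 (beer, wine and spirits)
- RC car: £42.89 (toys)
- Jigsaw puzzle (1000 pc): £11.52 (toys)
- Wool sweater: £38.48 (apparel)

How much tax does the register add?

£24.26

Travel guide £13.10: printed books → 5.25% → £0.69
Winter coat £264.36: apparel → 0% + 3.75% surcharge = 3.75% → £9.91
Sundress £78.59: apparel → 0% → £0.00
Rain jacket £113.55: apparel → 0% → £0.00
Picture frame (8x10) £29.25: all other goods → 7.75% → £2.27
Kite £19.80: toys → 7.75% → £1.53
Bottle of gin (750 mL) £45.22: beer, wine and spirits → 12.5% → £5.65
RC car £42.89: toys → 7.75% → £3.32
Jigsaw puzzle (1000 pc) £11.52: toys → 7.75% → £0.89
Wool sweater £38.48: apparel → 0% → £0.00
Total tax = £0.69 + £9.91 + £2.27 + £1.53 + £5.65 + £3.32 + £0.89 = £24.26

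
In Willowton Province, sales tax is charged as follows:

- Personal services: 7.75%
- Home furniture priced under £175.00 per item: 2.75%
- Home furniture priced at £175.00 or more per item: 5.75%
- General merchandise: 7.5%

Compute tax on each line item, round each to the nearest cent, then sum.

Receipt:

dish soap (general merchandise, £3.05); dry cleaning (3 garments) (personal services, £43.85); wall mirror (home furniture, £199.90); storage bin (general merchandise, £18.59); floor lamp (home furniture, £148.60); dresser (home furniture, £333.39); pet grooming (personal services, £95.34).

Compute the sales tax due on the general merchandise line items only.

Dish soap £3.05: general merchandise → 7.5% → £0.23
Storage bin £18.59: general merchandise → 7.5% → £1.39
Tax on general merchandise = £0.23 + £1.39 = £1.62

£1.62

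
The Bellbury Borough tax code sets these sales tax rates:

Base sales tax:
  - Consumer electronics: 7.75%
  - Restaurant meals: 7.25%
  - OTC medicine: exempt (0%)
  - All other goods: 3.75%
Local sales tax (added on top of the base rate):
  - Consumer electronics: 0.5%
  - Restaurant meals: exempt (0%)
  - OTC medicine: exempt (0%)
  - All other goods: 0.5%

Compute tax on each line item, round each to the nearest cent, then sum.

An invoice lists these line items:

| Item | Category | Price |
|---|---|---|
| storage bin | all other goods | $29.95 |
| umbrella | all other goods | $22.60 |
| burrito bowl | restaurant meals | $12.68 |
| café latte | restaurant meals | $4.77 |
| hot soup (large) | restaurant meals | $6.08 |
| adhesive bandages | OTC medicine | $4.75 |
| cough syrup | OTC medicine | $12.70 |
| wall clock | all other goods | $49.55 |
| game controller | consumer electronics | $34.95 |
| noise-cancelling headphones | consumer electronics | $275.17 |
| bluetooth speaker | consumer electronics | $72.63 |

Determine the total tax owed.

$37.62

Storage bin $29.95: all other goods → 3.75% + 0.5% local = 4.25% → $1.27
Umbrella $22.60: all other goods → 3.75% + 0.5% local = 4.25% → $0.96
Burrito bowl $12.68: restaurant meals → 7.25% + 0% local = 7.25% → $0.92
Café latte $4.77: restaurant meals → 7.25% + 0% local = 7.25% → $0.35
Hot soup (large) $6.08: restaurant meals → 7.25% + 0% local = 7.25% → $0.44
Adhesive bandages $4.75: OTC medicine → 0% + 0% local = 0% → $0.00
Cough syrup $12.70: OTC medicine → 0% + 0% local = 0% → $0.00
Wall clock $49.55: all other goods → 3.75% + 0.5% local = 4.25% → $2.11
Game controller $34.95: consumer electronics → 7.75% + 0.5% local = 8.25% → $2.88
Noise-cancelling headphones $275.17: consumer electronics → 7.75% + 0.5% local = 8.25% → $22.70
Bluetooth speaker $72.63: consumer electronics → 7.75% + 0.5% local = 8.25% → $5.99
Total tax = $1.27 + $0.96 + $0.92 + $0.35 + $0.44 + $2.11 + $2.88 + $22.70 + $5.99 = $37.62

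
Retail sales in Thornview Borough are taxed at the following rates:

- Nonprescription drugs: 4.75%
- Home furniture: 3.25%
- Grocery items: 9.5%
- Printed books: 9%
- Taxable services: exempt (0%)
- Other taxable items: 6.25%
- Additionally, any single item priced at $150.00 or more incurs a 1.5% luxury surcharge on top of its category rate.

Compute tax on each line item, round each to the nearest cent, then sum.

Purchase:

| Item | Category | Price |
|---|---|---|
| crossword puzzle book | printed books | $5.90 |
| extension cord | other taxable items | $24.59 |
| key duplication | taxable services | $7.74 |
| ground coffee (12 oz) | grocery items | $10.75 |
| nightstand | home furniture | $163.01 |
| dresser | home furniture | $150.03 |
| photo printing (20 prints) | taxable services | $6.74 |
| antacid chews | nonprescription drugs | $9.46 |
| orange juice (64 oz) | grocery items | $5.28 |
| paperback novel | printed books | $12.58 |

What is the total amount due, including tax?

Crossword puzzle book $5.90: printed books → 9% → $0.53
Extension cord $24.59: other taxable items → 6.25% → $1.54
Key duplication $7.74: taxable services → 0% → $0.00
Ground coffee (12 oz) $10.75: grocery items → 9.5% → $1.02
Nightstand $163.01: home furniture → 3.25% + 1.5% surcharge = 4.75% → $7.74
Dresser $150.03: home furniture → 3.25% + 1.5% surcharge = 4.75% → $7.13
Photo printing (20 prints) $6.74: taxable services → 0% → $0.00
Antacid chews $9.46: nonprescription drugs → 4.75% → $0.45
Orange juice (64 oz) $5.28: grocery items → 9.5% → $0.50
Paperback novel $12.58: printed books → 9% → $1.13
Subtotal = $396.08; tax = $20.04; total due = $416.12

$416.12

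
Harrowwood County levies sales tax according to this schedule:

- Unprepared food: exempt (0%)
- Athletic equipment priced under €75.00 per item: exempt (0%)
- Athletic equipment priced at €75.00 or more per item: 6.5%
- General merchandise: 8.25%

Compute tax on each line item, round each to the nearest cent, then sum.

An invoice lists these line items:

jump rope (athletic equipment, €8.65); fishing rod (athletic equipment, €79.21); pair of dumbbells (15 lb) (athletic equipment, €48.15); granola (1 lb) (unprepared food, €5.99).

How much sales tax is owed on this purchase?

Jump rope €8.65: athletic equipment, under €75.00 → 0% → €0.00
Fishing rod €79.21: athletic equipment, €75.00 or more → 6.5% → €5.15
Pair of dumbbells (15 lb) €48.15: athletic equipment, under €75.00 → 0% → €0.00
Granola (1 lb) €5.99: unprepared food → 0% → €0.00
Total tax = €5.15

€5.15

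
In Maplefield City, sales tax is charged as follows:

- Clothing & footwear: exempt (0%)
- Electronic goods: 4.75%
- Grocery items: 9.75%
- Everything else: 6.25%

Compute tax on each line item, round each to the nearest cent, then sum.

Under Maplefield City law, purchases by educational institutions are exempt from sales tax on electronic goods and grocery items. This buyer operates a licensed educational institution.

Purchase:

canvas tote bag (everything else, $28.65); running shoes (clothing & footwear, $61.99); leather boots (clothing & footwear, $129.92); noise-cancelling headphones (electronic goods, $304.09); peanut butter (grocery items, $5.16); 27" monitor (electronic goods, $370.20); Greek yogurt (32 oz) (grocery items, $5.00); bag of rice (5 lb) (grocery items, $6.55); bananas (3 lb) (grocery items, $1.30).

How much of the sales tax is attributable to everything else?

$1.79

Canvas tote bag $28.65: everything else → 6.25% → $1.79
Tax on everything else = $1.79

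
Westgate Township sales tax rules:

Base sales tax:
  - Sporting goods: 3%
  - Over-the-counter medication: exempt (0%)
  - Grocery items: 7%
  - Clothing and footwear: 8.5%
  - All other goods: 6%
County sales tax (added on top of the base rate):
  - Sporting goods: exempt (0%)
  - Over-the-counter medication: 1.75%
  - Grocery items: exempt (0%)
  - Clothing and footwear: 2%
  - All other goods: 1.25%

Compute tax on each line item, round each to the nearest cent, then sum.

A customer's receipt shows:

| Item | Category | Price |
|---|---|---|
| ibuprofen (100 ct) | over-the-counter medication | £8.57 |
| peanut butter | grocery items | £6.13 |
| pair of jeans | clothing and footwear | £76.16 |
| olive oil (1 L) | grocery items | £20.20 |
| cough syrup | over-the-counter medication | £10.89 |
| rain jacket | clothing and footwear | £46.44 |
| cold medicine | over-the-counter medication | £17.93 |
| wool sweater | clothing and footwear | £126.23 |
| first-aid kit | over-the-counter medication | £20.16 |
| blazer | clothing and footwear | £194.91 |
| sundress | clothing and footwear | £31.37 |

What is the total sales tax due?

Ibuprofen (100 ct) £8.57: over-the-counter medication → 0% + 1.75% county = 1.75% → £0.15
Peanut butter £6.13: grocery items → 7% + 0% county = 7% → £0.43
Pair of jeans £76.16: clothing and footwear → 8.5% + 2% county = 10.5% → £8.00
Olive oil (1 L) £20.20: grocery items → 7% + 0% county = 7% → £1.41
Cough syrup £10.89: over-the-counter medication → 0% + 1.75% county = 1.75% → £0.19
Rain jacket £46.44: clothing and footwear → 8.5% + 2% county = 10.5% → £4.88
Cold medicine £17.93: over-the-counter medication → 0% + 1.75% county = 1.75% → £0.31
Wool sweater £126.23: clothing and footwear → 8.5% + 2% county = 10.5% → £13.25
First-aid kit £20.16: over-the-counter medication → 0% + 1.75% county = 1.75% → £0.35
Blazer £194.91: clothing and footwear → 8.5% + 2% county = 10.5% → £20.47
Sundress £31.37: clothing and footwear → 8.5% + 2% county = 10.5% → £3.29
Total tax = £0.15 + £0.43 + £8.00 + £1.41 + £0.19 + £4.88 + £0.31 + £13.25 + £0.35 + £20.47 + £3.29 = £52.73

£52.73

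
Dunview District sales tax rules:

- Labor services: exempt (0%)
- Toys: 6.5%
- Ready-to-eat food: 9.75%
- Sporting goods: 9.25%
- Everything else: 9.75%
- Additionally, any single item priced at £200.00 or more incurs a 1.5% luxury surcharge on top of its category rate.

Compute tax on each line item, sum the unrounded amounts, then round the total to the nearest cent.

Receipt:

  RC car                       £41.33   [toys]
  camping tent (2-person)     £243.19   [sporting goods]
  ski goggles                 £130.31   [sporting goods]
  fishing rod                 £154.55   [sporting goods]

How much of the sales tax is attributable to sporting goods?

£52.49

Camping tent (2-person) £243.19: sporting goods → 9.25% + 1.5% surcharge = 10.75% → £26.142925
Ski goggles £130.31: sporting goods → 9.25% → £12.053675
Fishing rod £154.55: sporting goods → 9.25% → £14.295875
Tax on sporting goods: unrounded sum = £52.492475 → £52.49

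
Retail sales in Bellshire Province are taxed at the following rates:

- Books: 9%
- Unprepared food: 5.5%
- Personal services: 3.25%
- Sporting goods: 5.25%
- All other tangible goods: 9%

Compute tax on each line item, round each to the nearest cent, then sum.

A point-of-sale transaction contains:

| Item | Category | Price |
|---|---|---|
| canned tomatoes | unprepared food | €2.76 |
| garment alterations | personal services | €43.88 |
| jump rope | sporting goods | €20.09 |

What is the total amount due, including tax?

€69.36

Canned tomatoes €2.76: unprepared food → 5.5% → €0.15
Garment alterations €43.88: personal services → 3.25% → €1.43
Jump rope €20.09: sporting goods → 5.25% → €1.05
Subtotal = €66.73; tax = €2.63; total due = €69.36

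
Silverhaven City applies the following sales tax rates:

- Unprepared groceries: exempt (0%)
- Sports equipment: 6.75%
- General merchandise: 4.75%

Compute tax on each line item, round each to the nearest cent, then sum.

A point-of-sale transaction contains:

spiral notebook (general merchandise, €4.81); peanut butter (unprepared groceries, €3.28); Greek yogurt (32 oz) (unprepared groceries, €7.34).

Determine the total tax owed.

€0.23

Spiral notebook €4.81: general merchandise → 4.75% → €0.23
Peanut butter €3.28: unprepared groceries → 0% → €0.00
Greek yogurt (32 oz) €7.34: unprepared groceries → 0% → €0.00
Total tax = €0.23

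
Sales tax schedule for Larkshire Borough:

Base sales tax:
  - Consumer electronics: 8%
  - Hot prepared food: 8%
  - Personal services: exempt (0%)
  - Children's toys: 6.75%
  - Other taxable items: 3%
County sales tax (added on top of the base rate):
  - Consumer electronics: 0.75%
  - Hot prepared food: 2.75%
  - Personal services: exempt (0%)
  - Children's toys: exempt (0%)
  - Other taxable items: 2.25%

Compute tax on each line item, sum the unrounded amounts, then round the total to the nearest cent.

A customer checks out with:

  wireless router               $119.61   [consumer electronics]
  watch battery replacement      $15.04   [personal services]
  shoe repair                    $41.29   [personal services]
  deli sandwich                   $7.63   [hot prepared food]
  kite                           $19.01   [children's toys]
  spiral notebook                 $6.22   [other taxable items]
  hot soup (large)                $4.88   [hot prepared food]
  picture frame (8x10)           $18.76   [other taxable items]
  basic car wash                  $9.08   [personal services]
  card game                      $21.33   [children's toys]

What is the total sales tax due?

$15.85

Wireless router $119.61: consumer electronics → 8% + 0.75% county = 8.75% → $10.465875
Watch battery replacement $15.04: personal services → 0% + 0% county = 0% → $0.00
Shoe repair $41.29: personal services → 0% + 0% county = 0% → $0.00
Deli sandwich $7.63: hot prepared food → 8% + 2.75% county = 10.75% → $0.820225
Kite $19.01: children's toys → 6.75% + 0% county = 6.75% → $1.283175
Spiral notebook $6.22: other taxable items → 3% + 2.25% county = 5.25% → $0.32655
Hot soup (large) $4.88: hot prepared food → 8% + 2.75% county = 10.75% → $0.5246
Picture frame (8x10) $18.76: other taxable items → 3% + 2.25% county = 5.25% → $0.9849
Basic car wash $9.08: personal services → 0% + 0% county = 0% → $0.00
Card game $21.33: children's toys → 6.75% + 0% county = 6.75% → $1.439775
Unrounded tax sum = $15.8451 → $15.85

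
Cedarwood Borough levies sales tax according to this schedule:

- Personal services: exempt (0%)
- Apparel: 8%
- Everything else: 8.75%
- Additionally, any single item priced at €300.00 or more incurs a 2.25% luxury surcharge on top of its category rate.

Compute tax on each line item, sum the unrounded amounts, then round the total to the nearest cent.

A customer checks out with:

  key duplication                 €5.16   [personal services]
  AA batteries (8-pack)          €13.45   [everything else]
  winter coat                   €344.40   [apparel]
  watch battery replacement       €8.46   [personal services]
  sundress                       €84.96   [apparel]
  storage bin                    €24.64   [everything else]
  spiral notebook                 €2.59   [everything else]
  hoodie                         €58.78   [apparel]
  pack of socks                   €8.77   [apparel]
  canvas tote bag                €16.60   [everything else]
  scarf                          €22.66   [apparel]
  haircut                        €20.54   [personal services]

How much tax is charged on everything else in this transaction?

€5.01

AA batteries (8-pack) €13.45: everything else → 8.75% → €1.176875
Storage bin €24.64: everything else → 8.75% → €2.156
Spiral notebook €2.59: everything else → 8.75% → €0.226625
Canvas tote bag €16.60: everything else → 8.75% → €1.4525
Tax on everything else: unrounded sum = €5.012 → €5.01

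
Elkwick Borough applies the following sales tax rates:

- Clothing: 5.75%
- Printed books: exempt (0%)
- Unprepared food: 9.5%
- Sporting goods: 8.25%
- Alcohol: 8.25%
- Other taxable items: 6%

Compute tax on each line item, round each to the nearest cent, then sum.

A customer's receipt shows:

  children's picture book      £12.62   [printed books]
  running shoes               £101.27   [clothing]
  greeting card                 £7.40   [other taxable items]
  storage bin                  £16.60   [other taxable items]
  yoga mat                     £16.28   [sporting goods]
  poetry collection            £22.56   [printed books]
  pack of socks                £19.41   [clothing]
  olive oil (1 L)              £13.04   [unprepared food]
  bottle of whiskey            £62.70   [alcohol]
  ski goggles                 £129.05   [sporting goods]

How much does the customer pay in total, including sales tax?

Children's picture book £12.62: printed books → 0% → £0.00
Running shoes £101.27: clothing → 5.75% → £5.82
Greeting card £7.40: other taxable items → 6% → £0.44
Storage bin £16.60: other taxable items → 6% → £1.00
Yoga mat £16.28: sporting goods → 8.25% → £1.34
Poetry collection £22.56: printed books → 0% → £0.00
Pack of socks £19.41: clothing → 5.75% → £1.12
Olive oil (1 L) £13.04: unprepared food → 9.5% → £1.24
Bottle of whiskey £62.70: alcohol → 8.25% → £5.17
Ski goggles £129.05: sporting goods → 8.25% → £10.65
Subtotal = £400.93; tax = £26.78; total due = £427.71

£427.71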